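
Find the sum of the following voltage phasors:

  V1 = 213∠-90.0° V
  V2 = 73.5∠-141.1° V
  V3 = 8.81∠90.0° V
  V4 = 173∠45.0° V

Step 1 — Convert each phasor to rectangular form:
  V1 = 213·(cos(-90.0°) + j·sin(-90.0°)) = 0 - j213 V
  V2 = 73.5·(cos(-141.1°) + j·sin(-141.1°)) = -57.2 - j46.16 V
  V3 = 8.81·(cos(90.0°) + j·sin(90.0°)) = 0 + j8.81 V
  V4 = 173·(cos(45.0°) + j·sin(45.0°)) = 122.3 + j122.3 V
Step 2 — Sum components: V_total = 65.13 - j128 V.
Step 3 — Convert to polar: |V_total| = 143.6 V, ∠V_total = -63.0°.

V_total = 143.6∠-63.0° V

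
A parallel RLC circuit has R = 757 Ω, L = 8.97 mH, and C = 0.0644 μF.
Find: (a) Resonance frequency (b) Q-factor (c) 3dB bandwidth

Step 1 — Resonance: ω₀ = 1/√(LC) = 1/√(0.00897·6.44e-08) = 4.161e+04 rad/s.
Step 2 — f₀ = ω₀/(2π) = 6622 Hz.
Step 3 — Parallel Q: Q = R/(ω₀L) = 757/(4.161e+04·0.00897) = 2.028.
Step 4 — Bandwidth: Δω = ω₀/Q = 2.051e+04 rad/s; BW = Δω/(2π) = 3265 Hz.

(a) f₀ = 6622 Hz  (b) Q = 2.028  (c) BW = 3265 Hz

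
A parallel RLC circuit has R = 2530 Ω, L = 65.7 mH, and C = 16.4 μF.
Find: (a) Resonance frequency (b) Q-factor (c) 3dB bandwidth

Step 1 — Resonance: ω₀ = 1/√(LC) = 1/√(0.0657·1.64e-05) = 963.4 rad/s.
Step 2 — f₀ = ω₀/(2π) = 153.3 Hz.
Step 3 — Parallel Q: Q = R/(ω₀L) = 2530/(963.4·0.0657) = 39.97.
Step 4 — Bandwidth: Δω = ω₀/Q = 24.1 rad/s; BW = Δω/(2π) = 3.836 Hz.

(a) f₀ = 153.3 Hz  (b) Q = 39.97  (c) BW = 3.836 Hz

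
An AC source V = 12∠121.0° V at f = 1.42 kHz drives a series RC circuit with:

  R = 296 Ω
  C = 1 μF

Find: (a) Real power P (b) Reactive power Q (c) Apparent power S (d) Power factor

Step 1 — Angular frequency: ω = 2π·f = 2π·1420 = 8922 rad/s.
Step 2 — Component impedances:
  R: Z = R = 296 Ω
  C: Z = 1/(jωC) = -j/(ω·C) = 0 - j112.1 Ω
Step 3 — Series combination: Z_total = R + C = 296 - j112.1 Ω = 316.5∠-20.7° Ω.
Step 4 — Source phasor: V = 12∠121.0° V = -6.18 + j10.29 V.
Step 5 — Current: I = V / Z = -0.02977 + j0.02348 A = 0.03791∠141.7° A.
Step 6 — Complex power: S = V·I* = 0.4255 - j0.1611 VA.
Step 7 — Real power: P = Re(S) = 0.4255 W.
Step 8 — Reactive power: Q = Im(S) = -0.1611 VAR.
Step 9 — Apparent power: |S| = 0.455 VA.
Step 10 — Power factor: PF = P/|S| = 0.9352 (leading).

(a) P = 0.4255 W  (b) Q = -0.1611 VAR  (c) S = 0.455 VA  (d) PF = 0.9352 (leading)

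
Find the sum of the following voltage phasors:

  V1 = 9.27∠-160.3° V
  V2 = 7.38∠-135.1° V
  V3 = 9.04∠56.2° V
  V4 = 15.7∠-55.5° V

Step 1 — Convert each phasor to rectangular form:
  V1 = 9.27·(cos(-160.3°) + j·sin(-160.3°)) = -8.727 - j3.125 V
  V2 = 7.38·(cos(-135.1°) + j·sin(-135.1°)) = -5.228 - j5.209 V
  V3 = 9.04·(cos(56.2°) + j·sin(56.2°)) = 5.029 + j7.512 V
  V4 = 15.7·(cos(-55.5°) + j·sin(-55.5°)) = 8.893 - j12.94 V
Step 2 — Sum components: V_total = -0.03349 - j13.76 V.
Step 3 — Convert to polar: |V_total| = 13.76 V, ∠V_total = -90.1°.

V_total = 13.76∠-90.1° V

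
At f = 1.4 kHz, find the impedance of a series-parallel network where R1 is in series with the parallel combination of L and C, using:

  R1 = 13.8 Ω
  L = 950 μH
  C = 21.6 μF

Step 1 — Angular frequency: ω = 2π·f = 2π·1400 = 8796 rad/s.
Step 2 — Component impedances:
  R1: Z = R = 13.8 Ω
  L: Z = jωL = j·8796·0.00095 = 0 + j8.357 Ω
  C: Z = 1/(jωC) = -j/(ω·C) = 0 - j5.263 Ω
Step 3 — Parallel branch: L || C = 1/(1/L + 1/C) = 0 - j14.22 Ω.
Step 4 — Series with R1: Z_total = R1 + (L || C) = 13.8 - j14.22 Ω = 19.81∠-45.9° Ω.

Z = 13.8 - j14.22 Ω = 19.81∠-45.9° Ω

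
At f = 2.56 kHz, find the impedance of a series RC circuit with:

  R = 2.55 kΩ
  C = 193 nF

Step 1 — Angular frequency: ω = 2π·f = 2π·2560 = 1.608e+04 rad/s.
Step 2 — Component impedances:
  R: Z = R = 2550 Ω
  C: Z = 1/(jωC) = -j/(ω·C) = 0 - j322.1 Ω
Step 3 — Series combination: Z_total = R + C = 2550 - j322.1 Ω = 2570∠-7.2° Ω.

Z = 2550 - j322.1 Ω = 2570∠-7.2° Ω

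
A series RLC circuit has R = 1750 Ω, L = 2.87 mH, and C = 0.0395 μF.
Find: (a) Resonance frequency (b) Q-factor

Step 1 — Resonance condition Im(Z)=0 gives ω₀ = 1/√(LC).
Step 2 — ω₀ = 1/√(0.00287·3.95e-08) = 9.392e+04 rad/s.
Step 3 — f₀ = ω₀/(2π) = 1.495e+04 Hz.
Step 4 — Series Q: Q = ω₀L/R = 9.392e+04·0.00287/1750 = 0.154.

(a) f₀ = 1.495e+04 Hz  (b) Q = 0.154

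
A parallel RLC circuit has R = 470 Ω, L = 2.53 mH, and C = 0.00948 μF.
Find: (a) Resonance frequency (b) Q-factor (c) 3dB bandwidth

Step 1 — Resonance: ω₀ = 1/√(LC) = 1/√(0.00253·9.48e-09) = 2.042e+05 rad/s.
Step 2 — f₀ = ω₀/(2π) = 3.25e+04 Hz.
Step 3 — Parallel Q: Q = R/(ω₀L) = 470/(2.042e+05·0.00253) = 0.9098.
Step 4 — Bandwidth: Δω = ω₀/Q = 2.244e+05 rad/s; BW = Δω/(2π) = 3.572e+04 Hz.

(a) f₀ = 3.25e+04 Hz  (b) Q = 0.9098  (c) BW = 3.572e+04 Hz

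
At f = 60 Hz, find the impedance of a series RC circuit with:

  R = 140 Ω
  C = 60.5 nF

Step 1 — Angular frequency: ω = 2π·f = 2π·60 = 377 rad/s.
Step 2 — Component impedances:
  R: Z = R = 140 Ω
  C: Z = 1/(jωC) = -j/(ω·C) = 0 - j4.384e+04 Ω
Step 3 — Series combination: Z_total = R + C = 140 - j4.384e+04 Ω = 4.384e+04∠-89.8° Ω.

Z = 140 - j4.384e+04 Ω = 4.384e+04∠-89.8° Ω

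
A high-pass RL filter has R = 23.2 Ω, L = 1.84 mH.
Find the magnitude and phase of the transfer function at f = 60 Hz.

Step 1 — Angular frequency: ω = 2π·60 = 377 rad/s.
Step 2 — Transfer function: H(jω) = jωL/(R + jωL).
Step 3 — Numerator jωL = j·0.6937; denominator R + jωL = 23.2 + j0.6937.
Step 4 — H = 0.0008932 + j0.02987.
Step 5 — Magnitude: |H| = 0.02989 (-30.5 dB); phase: φ = 88.3°.

|H| = 0.02989 (-30.5 dB), φ = 88.3°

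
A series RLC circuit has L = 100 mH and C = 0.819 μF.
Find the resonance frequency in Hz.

Step 1 — Resonance condition Im(Z)=0 gives ω₀ = 1/√(LC).
Step 2 — ω₀ = 1/√(0.1·8.19e-07) = 3494 rad/s.
Step 3 — f₀ = ω₀/(2π) = 556.1 Hz.

f₀ = 556.1 Hz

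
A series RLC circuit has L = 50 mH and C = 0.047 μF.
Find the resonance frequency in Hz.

Step 1 — Resonance condition Im(Z)=0 gives ω₀ = 1/√(LC).
Step 2 — ω₀ = 1/√(0.05·4.7e-08) = 2.063e+04 rad/s.
Step 3 — f₀ = ω₀/(2π) = 3283 Hz.

f₀ = 3283 Hz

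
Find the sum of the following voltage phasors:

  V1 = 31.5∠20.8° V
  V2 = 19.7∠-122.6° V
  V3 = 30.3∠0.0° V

Step 1 — Convert each phasor to rectangular form:
  V1 = 31.5·(cos(20.8°) + j·sin(20.8°)) = 29.45 + j11.19 V
  V2 = 19.7·(cos(-122.6°) + j·sin(-122.6°)) = -10.61 - j16.6 V
  V3 = 30.3·(cos(0.0°) + j·sin(0.0°)) = 30.3 V
Step 2 — Sum components: V_total = 49.13 - j5.41 V.
Step 3 — Convert to polar: |V_total| = 49.43 V, ∠V_total = -6.3°.

V_total = 49.43∠-6.3° V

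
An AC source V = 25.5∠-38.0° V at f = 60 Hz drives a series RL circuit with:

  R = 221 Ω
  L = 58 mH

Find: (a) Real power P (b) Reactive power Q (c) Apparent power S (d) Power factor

Step 1 — Angular frequency: ω = 2π·f = 2π·60 = 377 rad/s.
Step 2 — Component impedances:
  R: Z = R = 221 Ω
  L: Z = jωL = j·377·0.058 = 0 + j21.87 Ω
Step 3 — Series combination: Z_total = R + L = 221 + j21.87 Ω = 222.1∠5.7° Ω.
Step 4 — Source phasor: V = 25.5∠-38.0° V = 20.09 - j15.7 V.
Step 5 — Current: I = V / Z = 0.08308 - j0.07926 A = 0.1148∠-43.7° A.
Step 6 — Complex power: S = V·I* = 2.914 + j0.2883 VA.
Step 7 — Real power: P = Re(S) = 2.914 W.
Step 8 — Reactive power: Q = Im(S) = 0.2883 VAR.
Step 9 — Apparent power: |S| = 2.928 VA.
Step 10 — Power factor: PF = P/|S| = 0.9951 (lagging).

(a) P = 2.914 W  (b) Q = 0.2883 VAR  (c) S = 2.928 VA  (d) PF = 0.9951 (lagging)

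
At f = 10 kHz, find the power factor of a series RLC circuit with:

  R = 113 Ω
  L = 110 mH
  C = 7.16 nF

Step 1 — Angular frequency: ω = 2π·f = 2π·1e+04 = 6.283e+04 rad/s.
Step 2 — Component impedances:
  R: Z = R = 113 Ω
  L: Z = jωL = j·6.283e+04·0.11 = 0 + j6912 Ω
  C: Z = 1/(jωC) = -j/(ω·C) = 0 - j2223 Ω
Step 3 — Series combination: Z_total = R + L + C = 113 + j4689 Ω = 4690∠88.6° Ω.
Step 4 — Power factor: PF = cos(φ) = Re(Z)/|Z| = 113/4690 = 0.02409.
Step 5 — Type: Im(Z) = 4689 ⇒ lagging (phase φ = 88.6°).

PF = 0.02409 (lagging, φ = 88.6°)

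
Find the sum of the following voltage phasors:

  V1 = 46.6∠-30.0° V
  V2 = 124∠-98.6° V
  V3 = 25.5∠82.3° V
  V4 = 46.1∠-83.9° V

Step 1 — Convert each phasor to rectangular form:
  V1 = 46.6·(cos(-30.0°) + j·sin(-30.0°)) = 40.36 - j23.3 V
  V2 = 124·(cos(-98.6°) + j·sin(-98.6°)) = -18.54 - j122.6 V
  V3 = 25.5·(cos(82.3°) + j·sin(82.3°)) = 3.417 + j25.27 V
  V4 = 46.1·(cos(-83.9°) + j·sin(-83.9°)) = 4.899 - j45.84 V
Step 2 — Sum components: V_total = 30.13 - j166.5 V.
Step 3 — Convert to polar: |V_total| = 169.2 V, ∠V_total = -79.7°.

V_total = 169.2∠-79.7° V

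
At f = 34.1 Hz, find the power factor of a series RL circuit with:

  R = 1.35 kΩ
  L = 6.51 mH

Step 1 — Angular frequency: ω = 2π·f = 2π·34.1 = 214.3 rad/s.
Step 2 — Component impedances:
  R: Z = R = 1350 Ω
  L: Z = jωL = j·214.3·0.00651 = 0 + j1.395 Ω
Step 3 — Series combination: Z_total = R + L = 1350 + j1.395 Ω = 1350∠0.1° Ω.
Step 4 — Power factor: PF = cos(φ) = Re(Z)/|Z| = 1350/1350 = 1.
Step 5 — Type: Im(Z) = 1.395 ⇒ lagging (phase φ = 0.1°).

PF = 1 (lagging, φ = 0.1°)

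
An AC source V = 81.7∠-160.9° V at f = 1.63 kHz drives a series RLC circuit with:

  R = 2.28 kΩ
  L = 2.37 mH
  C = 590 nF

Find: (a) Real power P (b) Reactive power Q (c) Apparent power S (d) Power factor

Step 1 — Angular frequency: ω = 2π·f = 2π·1630 = 1.024e+04 rad/s.
Step 2 — Component impedances:
  R: Z = R = 2280 Ω
  L: Z = jωL = j·1.024e+04·0.00237 = 0 + j24.27 Ω
  C: Z = 1/(jωC) = -j/(ω·C) = 0 - j165.5 Ω
Step 3 — Series combination: Z_total = R + L + C = 2280 - j141.2 Ω = 2284∠-3.5° Ω.
Step 4 — Source phasor: V = 81.7∠-160.9° V = -77.2 - j26.73 V.
Step 5 — Current: I = V / Z = -0.03301 - j0.01377 A = 0.03576∠-157.4° A.
Step 6 — Complex power: S = V·I* = 2.916 - j0.1806 VA.
Step 7 — Real power: P = Re(S) = 2.916 W.
Step 8 — Reactive power: Q = Im(S) = -0.1806 VAR.
Step 9 — Apparent power: |S| = 2.922 VA.
Step 10 — Power factor: PF = P/|S| = 0.9981 (leading).

(a) P = 2.916 W  (b) Q = -0.1806 VAR  (c) S = 2.922 VA  (d) PF = 0.9981 (leading)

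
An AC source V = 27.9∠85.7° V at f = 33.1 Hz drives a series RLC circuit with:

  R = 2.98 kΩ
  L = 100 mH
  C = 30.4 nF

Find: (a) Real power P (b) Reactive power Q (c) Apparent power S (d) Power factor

Step 1 — Angular frequency: ω = 2π·f = 2π·33.1 = 208 rad/s.
Step 2 — Component impedances:
  R: Z = R = 2980 Ω
  L: Z = jωL = j·208·0.1 = 0 + j20.8 Ω
  C: Z = 1/(jωC) = -j/(ω·C) = 0 - j1.582e+05 Ω
Step 3 — Series combination: Z_total = R + L + C = 2980 - j1.581e+05 Ω = 1.582e+05∠-88.9° Ω.
Step 4 — Source phasor: V = 27.9∠85.7° V = 2.092 + j27.82 V.
Step 5 — Current: I = V / Z = -0.0001756 + j1.654e-05 A = 0.0001764∠174.6° A.
Step 6 — Complex power: S = V·I* = 9.271e-05 - j0.00492 VA.
Step 7 — Real power: P = Re(S) = 9.271e-05 W.
Step 8 — Reactive power: Q = Im(S) = -0.00492 VAR.
Step 9 — Apparent power: |S| = 0.004921 VA.
Step 10 — Power factor: PF = P/|S| = 0.01884 (leading).

(a) P = 9.271e-05 W  (b) Q = -0.00492 VAR  (c) S = 0.004921 VA  (d) PF = 0.01884 (leading)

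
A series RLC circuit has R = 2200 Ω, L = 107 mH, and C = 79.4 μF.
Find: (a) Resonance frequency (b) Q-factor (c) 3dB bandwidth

Step 1 — Resonance: ω₀ = 1/√(LC) = 1/√(0.107·7.94e-05) = 343.1 rad/s.
Step 2 — f₀ = ω₀/(2π) = 54.6 Hz.
Step 3 — Series Q: Q = ω₀L/R = 343.1·0.107/2200 = 0.01669.
Step 4 — Bandwidth: Δω = ω₀/Q = 2.056e+04 rad/s; BW = Δω/(2π) = 3272 Hz.

(a) f₀ = 54.6 Hz  (b) Q = 0.01669  (c) BW = 3272 Hz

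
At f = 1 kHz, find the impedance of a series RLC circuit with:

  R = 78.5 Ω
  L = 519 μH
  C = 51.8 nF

Step 1 — Angular frequency: ω = 2π·f = 2π·1000 = 6283 rad/s.
Step 2 — Component impedances:
  R: Z = R = 78.5 Ω
  L: Z = jωL = j·6283·0.000519 = 0 + j3.261 Ω
  C: Z = 1/(jωC) = -j/(ω·C) = 0 - j3072 Ω
Step 3 — Series combination: Z_total = R + L + C = 78.5 - j3069 Ω = 3070∠-88.5° Ω.

Z = 78.5 - j3069 Ω = 3070∠-88.5° Ω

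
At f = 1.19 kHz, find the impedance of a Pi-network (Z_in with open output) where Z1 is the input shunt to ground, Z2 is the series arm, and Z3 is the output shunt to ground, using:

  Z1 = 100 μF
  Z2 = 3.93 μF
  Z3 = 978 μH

Step 1 — Angular frequency: ω = 2π·f = 2π·1190 = 7477 rad/s.
Step 2 — Component impedances:
  Z1: Z = 1/(jωC) = -j/(ω·C) = 0 - j1.337 Ω
  Z2: Z = 1/(jωC) = -j/(ω·C) = 0 - j34.03 Ω
  Z3: Z = jωL = j·7477·0.000978 = 0 + j7.312 Ω
Step 3 — With open output, the series arm Z2 and the output shunt Z3 appear in series to ground: Z2 + Z3 = 0 - j26.72 Ω.
Step 4 — Parallel with input shunt Z1: Z_in = Z1 || (Z2 + Z3) = 0 - j1.274 Ω = 1.274∠-90.0° Ω.

Z = 0 - j1.274 Ω = 1.274∠-90.0° Ω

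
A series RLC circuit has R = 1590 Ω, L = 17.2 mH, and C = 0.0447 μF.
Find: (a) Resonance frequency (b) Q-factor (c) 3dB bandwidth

Step 1 — Resonance condition Im(Z)=0 gives ω₀ = 1/√(LC).
Step 2 — ω₀ = 1/√(0.0172·4.47e-08) = 3.606e+04 rad/s.
Step 3 — f₀ = ω₀/(2π) = 5740 Hz.
Step 4 — Series Q: Q = ω₀L/R = 3.606e+04·0.0172/1590 = 0.3901.
Step 5 — 3dB bandwidth: Δω = ω₀/Q = 9.244e+04 rad/s; BW = Δω/(2π) = 1.471e+04 Hz.

(a) f₀ = 5740 Hz  (b) Q = 0.3901  (c) BW = 1.471e+04 Hz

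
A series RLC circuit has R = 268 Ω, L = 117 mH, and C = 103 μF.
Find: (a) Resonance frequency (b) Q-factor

Step 1 — Resonance condition Im(Z)=0 gives ω₀ = 1/√(LC).
Step 2 — ω₀ = 1/√(0.117·0.000103) = 288.1 rad/s.
Step 3 — f₀ = ω₀/(2π) = 45.85 Hz.
Step 4 — Series Q: Q = ω₀L/R = 288.1·0.117/268 = 0.1258.

(a) f₀ = 45.85 Hz  (b) Q = 0.1258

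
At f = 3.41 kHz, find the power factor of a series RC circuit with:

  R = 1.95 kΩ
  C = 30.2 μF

Step 1 — Angular frequency: ω = 2π·f = 2π·3410 = 2.143e+04 rad/s.
Step 2 — Component impedances:
  R: Z = R = 1950 Ω
  C: Z = 1/(jωC) = -j/(ω·C) = 0 - j1.545 Ω
Step 3 — Series combination: Z_total = R + C = 1950 - j1.545 Ω = 1950∠-0.0° Ω.
Step 4 — Power factor: PF = cos(φ) = Re(Z)/|Z| = 1950/1950 = 1.
Step 5 — Type: Im(Z) = -1.545 ⇒ leading (phase φ = -0.0°).

PF = 1 (leading, φ = -0.0°)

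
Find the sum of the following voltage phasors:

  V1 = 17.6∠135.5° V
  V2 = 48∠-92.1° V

Step 1 — Convert each phasor to rectangular form:
  V1 = 17.6·(cos(135.5°) + j·sin(135.5°)) = -12.55 + j12.34 V
  V2 = 48·(cos(-92.1°) + j·sin(-92.1°)) = -1.759 - j47.97 V
Step 2 — Sum components: V_total = -14.31 - j35.63 V.
Step 3 — Convert to polar: |V_total| = 38.4 V, ∠V_total = -111.9°.

V_total = 38.4∠-111.9° V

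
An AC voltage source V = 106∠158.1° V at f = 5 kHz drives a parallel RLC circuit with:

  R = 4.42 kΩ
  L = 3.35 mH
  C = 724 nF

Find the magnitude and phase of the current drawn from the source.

Step 1 — Angular frequency: ω = 2π·f = 2π·5000 = 3.142e+04 rad/s.
Step 2 — Component impedances:
  R: Z = R = 4420 Ω
  L: Z = jωL = j·3.142e+04·0.00335 = 0 + j105.2 Ω
  C: Z = 1/(jωC) = -j/(ω·C) = 0 - j43.97 Ω
Step 3 — Parallel combination: 1/Z_total = 1/R + 1/L + 1/C; Z_total = 1.29 - j75.49 Ω = 75.5∠-89.0° Ω.
Step 4 — Source phasor: V = 106∠158.1° V = -98.35 + j39.54 V.
Step 5 — Ohm's law: I = V / Z_total = (-98.35 + j39.54) / (1.29 - j75.49) = -0.5458 - j1.294 A.
Step 6 — Convert to polar: |I| = 1.404 A, ∠I = -112.9°.

I = 1.404∠-112.9° A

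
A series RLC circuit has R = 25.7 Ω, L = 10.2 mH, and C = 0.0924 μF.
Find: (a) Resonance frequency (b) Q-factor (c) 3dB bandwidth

Step 1 — Resonance: ω₀ = 1/√(LC) = 1/√(0.0102·9.24e-08) = 3.257e+04 rad/s.
Step 2 — f₀ = ω₀/(2π) = 5184 Hz.
Step 3 — Series Q: Q = ω₀L/R = 3.257e+04·0.0102/25.7 = 12.93.
Step 4 — Bandwidth: Δω = ω₀/Q = 2520 rad/s; BW = Δω/(2π) = 401 Hz.

(a) f₀ = 5184 Hz  (b) Q = 12.93  (c) BW = 401 Hz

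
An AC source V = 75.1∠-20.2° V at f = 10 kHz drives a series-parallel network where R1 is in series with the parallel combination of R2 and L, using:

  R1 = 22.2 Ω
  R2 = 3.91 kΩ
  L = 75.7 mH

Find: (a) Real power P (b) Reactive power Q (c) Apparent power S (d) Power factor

Step 1 — Angular frequency: ω = 2π·f = 2π·1e+04 = 6.283e+04 rad/s.
Step 2 — Component impedances:
  R1: Z = R = 22.2 Ω
  R2: Z = R = 3910 Ω
  L: Z = jωL = j·6.283e+04·0.0757 = 0 + j4756 Ω
Step 3 — Parallel branch: R2 || L = 1/(1/R2 + 1/L) = 2333 + j1918 Ω.
Step 4 — Series with R1: Z_total = R1 + (R2 || L) = 2355 + j1918 Ω = 3038∠39.2° Ω.
Step 5 — Source phasor: V = 75.1∠-20.2° V = 70.48 - j25.93 V.
Step 6 — Current: I = V / Z = 0.0126 - j0.02127 A = 0.02472∠-59.4° A.
Step 7 — Complex power: S = V·I* = 1.44 + j1.172 VA.
Step 8 — Real power: P = Re(S) = 1.44 W.
Step 9 — Reactive power: Q = Im(S) = 1.172 VAR.
Step 10 — Apparent power: |S| = 1.857 VA.
Step 11 — Power factor: PF = P/|S| = 0.7754 (lagging).

(a) P = 1.44 W  (b) Q = 1.172 VAR  (c) S = 1.857 VA  (d) PF = 0.7754 (lagging)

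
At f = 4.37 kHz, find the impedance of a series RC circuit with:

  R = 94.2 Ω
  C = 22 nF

Step 1 — Angular frequency: ω = 2π·f = 2π·4370 = 2.746e+04 rad/s.
Step 2 — Component impedances:
  R: Z = R = 94.2 Ω
  C: Z = 1/(jωC) = -j/(ω·C) = 0 - j1655 Ω
Step 3 — Series combination: Z_total = R + C = 94.2 - j1655 Ω = 1658∠-86.7° Ω.

Z = 94.2 - j1655 Ω = 1658∠-86.7° Ω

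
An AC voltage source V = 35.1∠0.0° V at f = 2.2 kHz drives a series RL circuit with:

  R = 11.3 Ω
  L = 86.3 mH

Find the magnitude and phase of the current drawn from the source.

Step 1 — Angular frequency: ω = 2π·f = 2π·2200 = 1.382e+04 rad/s.
Step 2 — Component impedances:
  R: Z = R = 11.3 Ω
  L: Z = jωL = j·1.382e+04·0.0863 = 0 + j1193 Ω
Step 3 — Series combination: Z_total = R + L = 11.3 + j1193 Ω = 1193∠89.5° Ω.
Step 4 — Source phasor: V = 35.1∠0.0° V = 35.1 V.
Step 5 — Ohm's law: I = V / Z_total = (35.1) / (11.3 + j1193) = 0.0002787 - j0.02942 A.
Step 6 — Convert to polar: |I| = 0.02942 A, ∠I = -89.5°.

I = 0.02942∠-89.5° A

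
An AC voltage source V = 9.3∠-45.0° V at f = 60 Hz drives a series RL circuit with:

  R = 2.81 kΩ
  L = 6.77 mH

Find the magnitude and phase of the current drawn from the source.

Step 1 — Angular frequency: ω = 2π·f = 2π·60 = 377 rad/s.
Step 2 — Component impedances:
  R: Z = R = 2810 Ω
  L: Z = jωL = j·377·0.00677 = 0 + j2.552 Ω
Step 3 — Series combination: Z_total = R + L = 2810 + j2.552 Ω = 2810∠0.1° Ω.
Step 4 — Source phasor: V = 9.3∠-45.0° V = 6.576 - j6.576 V.
Step 5 — Ohm's law: I = V / Z_total = (6.576 - j6.576) / (2810 + j2.552) = 0.002338 - j0.002342 A.
Step 6 — Convert to polar: |I| = 0.00331 A, ∠I = -45.1°.

I = 0.00331∠-45.1° A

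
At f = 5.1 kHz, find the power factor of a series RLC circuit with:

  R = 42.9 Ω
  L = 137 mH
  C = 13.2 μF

Step 1 — Angular frequency: ω = 2π·f = 2π·5100 = 3.204e+04 rad/s.
Step 2 — Component impedances:
  R: Z = R = 42.9 Ω
  L: Z = jωL = j·3.204e+04·0.137 = 0 + j4390 Ω
  C: Z = 1/(jωC) = -j/(ω·C) = 0 - j2.364 Ω
Step 3 — Series combination: Z_total = R + L + C = 42.9 + j4388 Ω = 4388∠89.4° Ω.
Step 4 — Power factor: PF = cos(φ) = Re(Z)/|Z| = 42.9/4388 = 0.009777.
Step 5 — Type: Im(Z) = 4388 ⇒ lagging (phase φ = 89.4°).

PF = 0.009777 (lagging, φ = 89.4°)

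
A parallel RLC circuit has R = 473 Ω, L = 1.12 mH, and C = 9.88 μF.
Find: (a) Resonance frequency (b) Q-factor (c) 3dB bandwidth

Step 1 — Resonance: ω₀ = 1/√(LC) = 1/√(0.00112·9.88e-06) = 9506 rad/s.
Step 2 — f₀ = ω₀/(2π) = 1513 Hz.
Step 3 — Parallel Q: Q = R/(ω₀L) = 473/(9506·0.00112) = 44.43.
Step 4 — Bandwidth: Δω = ω₀/Q = 214 rad/s; BW = Δω/(2π) = 34.06 Hz.

(a) f₀ = 1513 Hz  (b) Q = 44.43  (c) BW = 34.06 Hz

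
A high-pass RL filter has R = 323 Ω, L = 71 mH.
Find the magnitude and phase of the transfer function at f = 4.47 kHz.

Step 1 — Angular frequency: ω = 2π·4470 = 2.809e+04 rad/s.
Step 2 — Transfer function: H(jω) = jωL/(R + jωL).
Step 3 — Numerator jωL = j·1994; denominator R + jωL = 323 + j1994.
Step 4 — H = 0.9744 + j0.1578.
Step 5 — Magnitude: |H| = 0.9871 (-0.1 dB); phase: φ = 9.2°.

|H| = 0.9871 (-0.1 dB), φ = 9.2°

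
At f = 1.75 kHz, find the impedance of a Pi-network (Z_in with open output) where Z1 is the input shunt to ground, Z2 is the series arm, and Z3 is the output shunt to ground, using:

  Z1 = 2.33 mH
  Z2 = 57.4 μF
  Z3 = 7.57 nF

Step 1 — Angular frequency: ω = 2π·f = 2π·1750 = 1.1e+04 rad/s.
Step 2 — Component impedances:
  Z1: Z = jωL = j·1.1e+04·0.00233 = 0 + j25.62 Ω
  Z2: Z = 1/(jωC) = -j/(ω·C) = 0 - j1.584 Ω
  Z3: Z = 1/(jωC) = -j/(ω·C) = 0 - j1.201e+04 Ω
Step 3 — With open output, the series arm Z2 and the output shunt Z3 appear in series to ground: Z2 + Z3 = 0 - j1.202e+04 Ω.
Step 4 — Parallel with input shunt Z1: Z_in = Z1 || (Z2 + Z3) = 0 + j25.67 Ω = 25.67∠90.0° Ω.

Z = 0 + j25.67 Ω = 25.67∠90.0° Ω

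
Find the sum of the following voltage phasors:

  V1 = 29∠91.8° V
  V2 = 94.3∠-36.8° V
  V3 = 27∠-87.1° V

Step 1 — Convert each phasor to rectangular form:
  V1 = 29·(cos(91.8°) + j·sin(91.8°)) = -0.9109 + j28.99 V
  V2 = 94.3·(cos(-36.8°) + j·sin(-36.8°)) = 75.51 - j56.49 V
  V3 = 27·(cos(-87.1°) + j·sin(-87.1°)) = 1.366 - j26.97 V
Step 2 — Sum components: V_total = 75.96 - j54.47 V.
Step 3 — Convert to polar: |V_total| = 93.47 V, ∠V_total = -35.6°.

V_total = 93.47∠-35.6° V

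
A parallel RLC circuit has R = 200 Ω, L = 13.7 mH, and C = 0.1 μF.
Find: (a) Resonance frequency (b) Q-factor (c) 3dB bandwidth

Step 1 — Resonance: ω₀ = 1/√(LC) = 1/√(0.0137·1e-07) = 2.702e+04 rad/s.
Step 2 — f₀ = ω₀/(2π) = 4300 Hz.
Step 3 — Parallel Q: Q = R/(ω₀L) = 200/(2.702e+04·0.0137) = 0.5403.
Step 4 — Bandwidth: Δω = ω₀/Q = 5e+04 rad/s; BW = Δω/(2π) = 7958 Hz.

(a) f₀ = 4300 Hz  (b) Q = 0.5403  (c) BW = 7958 Hz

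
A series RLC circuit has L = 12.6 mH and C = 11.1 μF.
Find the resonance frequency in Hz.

Step 1 — Resonance condition Im(Z)=0 gives ω₀ = 1/√(LC).
Step 2 — ω₀ = 1/√(0.0126·1.11e-05) = 2674 rad/s.
Step 3 — f₀ = ω₀/(2π) = 425.6 Hz.

f₀ = 425.6 Hz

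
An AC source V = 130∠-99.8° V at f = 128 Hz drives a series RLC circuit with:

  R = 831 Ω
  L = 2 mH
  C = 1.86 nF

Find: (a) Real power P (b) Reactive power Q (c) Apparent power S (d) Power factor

Step 1 — Angular frequency: ω = 2π·f = 2π·128 = 804.2 rad/s.
Step 2 — Component impedances:
  R: Z = R = 831 Ω
  L: Z = jωL = j·804.2·0.002 = 0 + j1.608 Ω
  C: Z = 1/(jωC) = -j/(ω·C) = 0 - j6.685e+05 Ω
Step 3 — Series combination: Z_total = R + L + C = 831 - j6.685e+05 Ω = 6.685e+05∠-89.9° Ω.
Step 4 — Source phasor: V = 130∠-99.8° V = -22.13 - j128.1 V.
Step 5 — Current: I = V / Z = 0.0001916 - j3.334e-05 A = 0.0001945∠-9.9° A.
Step 6 — Complex power: S = V·I* = 3.143e-05 - j0.02528 VA.
Step 7 — Real power: P = Re(S) = 3.143e-05 W.
Step 8 — Reactive power: Q = Im(S) = -0.02528 VAR.
Step 9 — Apparent power: |S| = 0.02528 VA.
Step 10 — Power factor: PF = P/|S| = 0.001243 (leading).

(a) P = 3.143e-05 W  (b) Q = -0.02528 VAR  (c) S = 0.02528 VA  (d) PF = 0.001243 (leading)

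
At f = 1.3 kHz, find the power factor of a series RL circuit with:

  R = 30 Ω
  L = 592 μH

Step 1 — Angular frequency: ω = 2π·f = 2π·1300 = 8168 rad/s.
Step 2 — Component impedances:
  R: Z = R = 30 Ω
  L: Z = jωL = j·8168·0.000592 = 0 + j4.836 Ω
Step 3 — Series combination: Z_total = R + L = 30 + j4.836 Ω = 30.39∠9.2° Ω.
Step 4 — Power factor: PF = cos(φ) = Re(Z)/|Z| = 30/30.387 = 0.9873.
Step 5 — Type: Im(Z) = 4.836 ⇒ lagging (phase φ = 9.2°).

PF = 0.9873 (lagging, φ = 9.2°)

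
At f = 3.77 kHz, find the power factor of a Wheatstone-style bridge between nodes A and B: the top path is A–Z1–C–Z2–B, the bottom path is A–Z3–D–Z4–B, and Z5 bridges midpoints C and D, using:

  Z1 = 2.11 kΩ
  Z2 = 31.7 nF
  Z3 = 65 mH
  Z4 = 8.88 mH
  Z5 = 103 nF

Step 1 — Angular frequency: ω = 2π·f = 2π·3770 = 2.369e+04 rad/s.
Step 2 — Component impedances:
  Z1: Z = R = 2110 Ω
  Z2: Z = 1/(jωC) = -j/(ω·C) = 0 - j1332 Ω
  Z3: Z = jωL = j·2.369e+04·0.065 = 0 + j1540 Ω
  Z4: Z = jωL = j·2.369e+04·0.00888 = 0 + j210.3 Ω
  Z5: Z = 1/(jωC) = -j/(ω·C) = 0 - j409.9 Ω
Step 3 — Bridge requires nodal analysis (the Z5 bridge couples midpoints C and D, so the two paths cannot be reduced to a simple series/parallel combination). Setting node B to ground and injecting 1 A at node A, the 3-node admittance system at A, C, D solves to V_A = Z_AB = 897.5 + j1252 Ω = 1540∠54.4° Ω.
Step 4 — Power factor: PF = cos(φ) = Re(Z)/|Z| = 897.48/1540.2 = 0.5827.
Step 5 — Type: Im(Z) = 1252 ⇒ lagging (phase φ = 54.4°).

PF = 0.5827 (lagging, φ = 54.4°)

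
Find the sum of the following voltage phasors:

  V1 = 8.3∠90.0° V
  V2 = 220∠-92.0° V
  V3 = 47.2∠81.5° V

Step 1 — Convert each phasor to rectangular form:
  V1 = 8.3·(cos(90.0°) + j·sin(90.0°)) = 0 + j8.3 V
  V2 = 220·(cos(-92.0°) + j·sin(-92.0°)) = -7.678 - j219.9 V
  V3 = 47.2·(cos(81.5°) + j·sin(81.5°)) = 6.977 + j46.68 V
Step 2 — Sum components: V_total = -0.7013 - j164.9 V.
Step 3 — Convert to polar: |V_total| = 164.9 V, ∠V_total = -90.2°.

V_total = 164.9∠-90.2° V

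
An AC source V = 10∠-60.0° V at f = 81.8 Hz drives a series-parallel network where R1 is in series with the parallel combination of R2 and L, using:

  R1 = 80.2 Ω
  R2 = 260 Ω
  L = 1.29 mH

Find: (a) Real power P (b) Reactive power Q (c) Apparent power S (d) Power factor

Step 1 — Angular frequency: ω = 2π·f = 2π·81.8 = 514 rad/s.
Step 2 — Component impedances:
  R1: Z = R = 80.2 Ω
  R2: Z = R = 260 Ω
  L: Z = jωL = j·514·0.00129 = 0 + j0.663 Ω
Step 3 — Parallel branch: R2 || L = 1/(1/R2 + 1/L) = 0.001691 + j0.663 Ω.
Step 4 — Series with R1: Z_total = R1 + (R2 || L) = 80.2 + j0.663 Ω = 80.2∠0.5° Ω.
Step 5 — Source phasor: V = 10∠-60.0° V = 5 - j8.66 V.
Step 6 — Current: I = V / Z = 0.06145 - j0.1085 A = 0.1247∠-60.5° A.
Step 7 — Complex power: S = V·I* = 1.247 + j0.01031 VA.
Step 8 — Real power: P = Re(S) = 1.247 W.
Step 9 — Reactive power: Q = Im(S) = 0.01031 VAR.
Step 10 — Apparent power: |S| = 1.247 VA.
Step 11 — Power factor: PF = P/|S| = 1 (lagging).

(a) P = 1.247 W  (b) Q = 0.01031 VAR  (c) S = 1.247 VA  (d) PF = 1 (lagging)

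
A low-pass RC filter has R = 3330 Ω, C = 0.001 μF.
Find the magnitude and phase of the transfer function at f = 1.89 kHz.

Step 1 — Angular frequency: ω = 2π·1890 = 1.188e+04 rad/s.
Step 2 — Transfer function: H(jω) = 1/(1 + jωRC).
Step 3 — Denominator: 1 + jωRC = 1 + j·1.188e+04·3330·1e-09 = 1 + j0.03954.
Step 4 — H = 0.9984 - j0.03948.
Step 5 — Magnitude: |H| = 0.9992 (-0.0 dB); phase: φ = -2.3°.

|H| = 0.9992 (-0.0 dB), φ = -2.3°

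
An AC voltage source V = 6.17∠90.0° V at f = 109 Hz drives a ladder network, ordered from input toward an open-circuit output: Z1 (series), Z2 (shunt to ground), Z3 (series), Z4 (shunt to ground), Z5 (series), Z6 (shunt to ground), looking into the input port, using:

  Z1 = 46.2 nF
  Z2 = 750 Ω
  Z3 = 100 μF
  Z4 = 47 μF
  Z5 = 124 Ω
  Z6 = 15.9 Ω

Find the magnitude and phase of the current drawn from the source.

Step 1 — Angular frequency: ω = 2π·f = 2π·109 = 684.9 rad/s.
Step 2 — Component impedances:
  Z1: Z = 1/(jωC) = -j/(ω·C) = 0 - j3.16e+04 Ω
  Z2: Z = R = 750 Ω
  Z3: Z = 1/(jωC) = -j/(ω·C) = 0 - j14.6 Ω
  Z4: Z = 1/(jωC) = -j/(ω·C) = 0 - j31.07 Ω
  Z5: Z = R = 124 Ω
  Z6: Z = R = 15.9 Ω
Step 3 — Ladder network (open output): work backward from the far end, alternating series and parallel combinations. Z_in = 9.047 - j3.165e+04 Ω = 3.165e+04∠-90.0° Ω.
Step 4 — Source phasor: V = 6.17∠90.0° V = 0 + j6.17 V.
Step 5 — Ohm's law: I = V / Z_total = (0 + j6.17) / (9.047 - j3.165e+04) = -0.000195 + j5.573e-08 A.
Step 6 — Convert to polar: |I| = 0.000195 A, ∠I = 180.0°.

I = 0.000195∠180.0° A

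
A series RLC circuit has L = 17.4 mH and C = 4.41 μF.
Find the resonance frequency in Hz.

Step 1 — Resonance condition Im(Z)=0 gives ω₀ = 1/√(LC).
Step 2 — ω₀ = 1/√(0.0174·4.41e-06) = 3610 rad/s.
Step 3 — f₀ = ω₀/(2π) = 574.5 Hz.

f₀ = 574.5 Hz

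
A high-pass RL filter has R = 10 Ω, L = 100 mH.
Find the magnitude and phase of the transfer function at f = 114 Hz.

Step 1 — Angular frequency: ω = 2π·114 = 716.3 rad/s.
Step 2 — Transfer function: H(jω) = jωL/(R + jωL).
Step 3 — Numerator jωL = j·71.63; denominator R + jωL = 10 + j71.63.
Step 4 — H = 0.9809 + j0.1369.
Step 5 — Magnitude: |H| = 0.9904 (-0.1 dB); phase: φ = 7.9°.

|H| = 0.9904 (-0.1 dB), φ = 7.9°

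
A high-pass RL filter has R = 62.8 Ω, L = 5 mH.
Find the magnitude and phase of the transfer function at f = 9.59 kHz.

Step 1 — Angular frequency: ω = 2π·9590 = 6.026e+04 rad/s.
Step 2 — Transfer function: H(jω) = jωL/(R + jωL).
Step 3 — Numerator jωL = j·301.3; denominator R + jωL = 62.8 + j301.3.
Step 4 — H = 0.9584 + j0.1998.
Step 5 — Magnitude: |H| = 0.979 (-0.2 dB); phase: φ = 11.8°.

|H| = 0.979 (-0.2 dB), φ = 11.8°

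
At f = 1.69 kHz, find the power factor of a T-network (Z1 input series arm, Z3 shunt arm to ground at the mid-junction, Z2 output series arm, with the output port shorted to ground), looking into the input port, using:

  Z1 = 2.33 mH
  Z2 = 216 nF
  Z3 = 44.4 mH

Step 1 — Angular frequency: ω = 2π·f = 2π·1690 = 1.062e+04 rad/s.
Step 2 — Component impedances:
  Z1: Z = jωL = j·1.062e+04·0.00233 = 0 + j24.74 Ω
  Z2: Z = 1/(jωC) = -j/(ω·C) = 0 - j436 Ω
  Z3: Z = jωL = j·1.062e+04·0.0444 = 0 + j471.5 Ω
Step 3 — With the output port shorted to ground, the output series arm Z2 runs from the junction to ground; the shunt arm Z3 also runs from the junction to ground. They appear in parallel: Z3 || Z2 = 0 - j5795 Ω.
Step 4 — Series with input arm Z1: Z_in = Z1 + (Z3 || Z2) = 0 - j5770 Ω = 5770∠-90.0° Ω.
Step 5 — Power factor: PF = cos(φ) = Re(Z)/|Z| = 0/5770 = 0.
Step 6 — Type: Im(Z) = -5770 ⇒ leading (phase φ = -90.0°).

PF = 0 (leading, φ = -90.0°)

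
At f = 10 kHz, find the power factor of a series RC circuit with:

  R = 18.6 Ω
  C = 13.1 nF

Step 1 — Angular frequency: ω = 2π·f = 2π·1e+04 = 6.283e+04 rad/s.
Step 2 — Component impedances:
  R: Z = R = 18.6 Ω
  C: Z = 1/(jωC) = -j/(ω·C) = 0 - j1215 Ω
Step 3 — Series combination: Z_total = R + C = 18.6 - j1215 Ω = 1215∠-89.1° Ω.
Step 4 — Power factor: PF = cos(φ) = Re(Z)/|Z| = 18.6/1215 = 0.01531.
Step 5 — Type: Im(Z) = -1215 ⇒ leading (phase φ = -89.1°).

PF = 0.01531 (leading, φ = -89.1°)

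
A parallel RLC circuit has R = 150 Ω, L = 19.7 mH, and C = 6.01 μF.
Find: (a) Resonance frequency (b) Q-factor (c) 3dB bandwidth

Step 1 — Resonance: ω₀ = 1/√(LC) = 1/√(0.0197·6.01e-06) = 2906 rad/s.
Step 2 — f₀ = ω₀/(2π) = 462.5 Hz.
Step 3 — Parallel Q: Q = R/(ω₀L) = 150/(2906·0.0197) = 2.62.
Step 4 — Bandwidth: Δω = ω₀/Q = 1109 rad/s; BW = Δω/(2π) = 176.5 Hz.

(a) f₀ = 462.5 Hz  (b) Q = 2.62  (c) BW = 176.5 Hz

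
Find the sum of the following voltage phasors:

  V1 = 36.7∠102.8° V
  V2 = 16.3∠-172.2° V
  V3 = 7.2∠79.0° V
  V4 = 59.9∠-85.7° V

Step 1 — Convert each phasor to rectangular form:
  V1 = 36.7·(cos(102.8°) + j·sin(102.8°)) = -8.131 + j35.79 V
  V2 = 16.3·(cos(-172.2°) + j·sin(-172.2°)) = -16.15 - j2.212 V
  V3 = 7.2·(cos(79.0°) + j·sin(79.0°)) = 1.374 + j7.068 V
  V4 = 59.9·(cos(-85.7°) + j·sin(-85.7°)) = 4.491 - j59.73 V
Step 2 — Sum components: V_total = -18.41 - j19.09 V.
Step 3 — Convert to polar: |V_total| = 26.52 V, ∠V_total = -134.0°.

V_total = 26.52∠-134.0° V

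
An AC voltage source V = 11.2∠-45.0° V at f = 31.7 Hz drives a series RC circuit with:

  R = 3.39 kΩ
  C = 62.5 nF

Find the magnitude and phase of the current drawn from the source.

Step 1 — Angular frequency: ω = 2π·f = 2π·31.7 = 199.2 rad/s.
Step 2 — Component impedances:
  R: Z = R = 3390 Ω
  C: Z = 1/(jωC) = -j/(ω·C) = 0 - j8.033e+04 Ω
Step 3 — Series combination: Z_total = R + C = 3390 - j8.033e+04 Ω = 8.04e+04∠-87.6° Ω.
Step 4 — Source phasor: V = 11.2∠-45.0° V = 7.92 - j7.92 V.
Step 5 — Ohm's law: I = V / Z_total = (7.92 - j7.92) / (3390 - j8.033e+04) = 0.0001026 + j9.426e-05 A.
Step 6 — Convert to polar: |I| = 0.0001393 A, ∠I = 42.6°.

I = 0.0001393∠42.6° A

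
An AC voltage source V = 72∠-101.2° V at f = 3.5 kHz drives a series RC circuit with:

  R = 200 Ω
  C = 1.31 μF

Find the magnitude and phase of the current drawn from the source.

Step 1 — Angular frequency: ω = 2π·f = 2π·3500 = 2.199e+04 rad/s.
Step 2 — Component impedances:
  R: Z = R = 200 Ω
  C: Z = 1/(jωC) = -j/(ω·C) = 0 - j34.71 Ω
Step 3 — Series combination: Z_total = R + C = 200 - j34.71 Ω = 203∠-9.8° Ω.
Step 4 — Source phasor: V = 72∠-101.2° V = -13.98 - j70.63 V.
Step 5 — Ohm's law: I = V / Z_total = (-13.98 - j70.63) / (200 - j34.71) = -0.00838 - j0.3546 A.
Step 6 — Convert to polar: |I| = 0.3547 A, ∠I = -91.4°.

I = 0.3547∠-91.4° A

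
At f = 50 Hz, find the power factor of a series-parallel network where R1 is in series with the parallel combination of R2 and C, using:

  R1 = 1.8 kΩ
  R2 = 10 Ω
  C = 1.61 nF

Step 1 — Angular frequency: ω = 2π·f = 2π·50 = 314.2 rad/s.
Step 2 — Component impedances:
  R1: Z = R = 1800 Ω
  R2: Z = R = 10 Ω
  C: Z = 1/(jωC) = -j/(ω·C) = 0 - j1.977e+06 Ω
Step 3 — Parallel branch: R2 || C = 1/(1/R2 + 1/C) = 10 - j5.058e-05 Ω.
Step 4 — Series with R1: Z_total = R1 + (R2 || C) = 1810 - j5.058e-05 Ω = 1810∠-0.0° Ω.
Step 5 — Power factor: PF = cos(φ) = Re(Z)/|Z| = 1810/1810 = 1.
Step 6 — Type: Im(Z) = -5.058e-05 ⇒ leading (phase φ = -0.0°).

PF = 1 (leading, φ = -0.0°)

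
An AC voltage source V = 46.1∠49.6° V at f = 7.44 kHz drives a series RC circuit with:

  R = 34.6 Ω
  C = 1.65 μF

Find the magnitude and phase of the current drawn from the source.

Step 1 — Angular frequency: ω = 2π·f = 2π·7440 = 4.675e+04 rad/s.
Step 2 — Component impedances:
  R: Z = R = 34.6 Ω
  C: Z = 1/(jωC) = -j/(ω·C) = 0 - j12.96 Ω
Step 3 — Series combination: Z_total = R + C = 34.6 - j12.96 Ω = 36.95∠-20.5° Ω.
Step 4 — Source phasor: V = 46.1∠49.6° V = 29.88 + j35.11 V.
Step 5 — Ohm's law: I = V / Z_total = (29.88 + j35.11) / (34.6 - j12.96) = 0.4238 + j1.173 A.
Step 6 — Convert to polar: |I| = 1.248 A, ∠I = 70.1°.

I = 1.248∠70.1° A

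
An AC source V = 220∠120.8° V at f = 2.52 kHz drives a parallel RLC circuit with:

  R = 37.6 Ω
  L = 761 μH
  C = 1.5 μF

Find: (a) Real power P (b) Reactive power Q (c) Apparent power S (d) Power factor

Step 1 — Angular frequency: ω = 2π·f = 2π·2520 = 1.583e+04 rad/s.
Step 2 — Component impedances:
  R: Z = R = 37.6 Ω
  L: Z = jωL = j·1.583e+04·0.000761 = 0 + j12.05 Ω
  C: Z = 1/(jωC) = -j/(ω·C) = 0 - j42.1 Ω
Step 3 — Parallel combination: 1/Z_total = 1/R + 1/L + 1/C; Z_total = 6.307 + j14.05 Ω = 15.4∠65.8° Ω.
Step 4 — Source phasor: V = 220∠120.8° V = -112.6 + j189 V.
Step 5 — Current: I = V / Z = 8.199 + j11.7 A = 14.29∠55.0° A.
Step 6 — Complex power: S = V·I* = 1287 + j2867 VA.
Step 7 — Real power: P = Re(S) = 1287 W.
Step 8 — Reactive power: Q = Im(S) = 2867 VAR.
Step 9 — Apparent power: |S| = 3143 VA.
Step 10 — Power factor: PF = P/|S| = 0.4096 (lagging).

(a) P = 1287 W  (b) Q = 2867 VAR  (c) S = 3143 VA  (d) PF = 0.4096 (lagging)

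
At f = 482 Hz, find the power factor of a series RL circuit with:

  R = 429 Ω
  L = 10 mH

Step 1 — Angular frequency: ω = 2π·f = 2π·482 = 3028 rad/s.
Step 2 — Component impedances:
  R: Z = R = 429 Ω
  L: Z = jωL = j·3028·0.01 = 0 + j30.28 Ω
Step 3 — Series combination: Z_total = R + L = 429 + j30.28 Ω = 430.1∠4.0° Ω.
Step 4 — Power factor: PF = cos(φ) = Re(Z)/|Z| = 429/430.07 = 0.9975.
Step 5 — Type: Im(Z) = 30.28 ⇒ lagging (phase φ = 4.0°).

PF = 0.9975 (lagging, φ = 4.0°)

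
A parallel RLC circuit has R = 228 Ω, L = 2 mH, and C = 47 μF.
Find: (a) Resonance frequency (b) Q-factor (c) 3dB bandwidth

Step 1 — Resonance: ω₀ = 1/√(LC) = 1/√(0.002·4.7e-05) = 3262 rad/s.
Step 2 — f₀ = ω₀/(2π) = 519.1 Hz.
Step 3 — Parallel Q: Q = R/(ω₀L) = 228/(3262·0.002) = 34.95.
Step 4 — Bandwidth: Δω = ω₀/Q = 93.32 rad/s; BW = Δω/(2π) = 14.85 Hz.

(a) f₀ = 519.1 Hz  (b) Q = 34.95  (c) BW = 14.85 Hz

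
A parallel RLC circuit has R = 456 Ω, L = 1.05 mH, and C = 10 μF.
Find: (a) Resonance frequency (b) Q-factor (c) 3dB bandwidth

Step 1 — Resonance: ω₀ = 1/√(LC) = 1/√(0.00105·1e-05) = 9759 rad/s.
Step 2 — f₀ = ω₀/(2π) = 1553 Hz.
Step 3 — Parallel Q: Q = R/(ω₀L) = 456/(9759·0.00105) = 44.5.
Step 4 — Bandwidth: Δω = ω₀/Q = 219.3 rad/s; BW = Δω/(2π) = 34.9 Hz.

(a) f₀ = 1553 Hz  (b) Q = 44.5  (c) BW = 34.9 Hz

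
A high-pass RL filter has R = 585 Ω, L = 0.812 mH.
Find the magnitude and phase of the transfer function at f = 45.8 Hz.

Step 1 — Angular frequency: ω = 2π·45.8 = 287.8 rad/s.
Step 2 — Transfer function: H(jω) = jωL/(R + jωL).
Step 3 — Numerator jωL = j·0.2337; denominator R + jωL = 585 + j0.2337.
Step 4 — H = 1.595e-07 + j0.0003994.
Step 5 — Magnitude: |H| = 0.0003994 (-68.0 dB); phase: φ = 90.0°.

|H| = 0.0003994 (-68.0 dB), φ = 90.0°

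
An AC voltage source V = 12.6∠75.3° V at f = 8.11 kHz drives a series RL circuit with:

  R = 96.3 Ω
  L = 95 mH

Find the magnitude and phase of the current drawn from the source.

Step 1 — Angular frequency: ω = 2π·f = 2π·8110 = 5.096e+04 rad/s.
Step 2 — Component impedances:
  R: Z = R = 96.3 Ω
  L: Z = jωL = j·5.096e+04·0.095 = 0 + j4841 Ω
Step 3 — Series combination: Z_total = R + L = 96.3 + j4841 Ω = 4842∠88.9° Ω.
Step 4 — Source phasor: V = 12.6∠75.3° V = 3.197 + j12.19 V.
Step 5 — Ohm's law: I = V / Z_total = (3.197 + j12.19) / (96.3 + j4841) = 0.00253 - j0.0006102 A.
Step 6 — Convert to polar: |I| = 0.002602 A, ∠I = -13.6°.

I = 0.002602∠-13.6° A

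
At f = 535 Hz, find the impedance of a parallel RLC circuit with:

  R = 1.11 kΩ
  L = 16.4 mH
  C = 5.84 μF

Step 1 — Angular frequency: ω = 2π·f = 2π·535 = 3362 rad/s.
Step 2 — Component impedances:
  R: Z = R = 1110 Ω
  L: Z = jωL = j·3362·0.0164 = 0 + j55.13 Ω
  C: Z = 1/(jωC) = -j/(ω·C) = 0 - j50.94 Ω
Step 3 — Parallel combination: 1/Z_total = 1/R + 1/L + 1/C; Z_total = 296.6 - j491.2 Ω = 573.8∠-58.9° Ω.

Z = 296.6 - j491.2 Ω = 573.8∠-58.9° Ω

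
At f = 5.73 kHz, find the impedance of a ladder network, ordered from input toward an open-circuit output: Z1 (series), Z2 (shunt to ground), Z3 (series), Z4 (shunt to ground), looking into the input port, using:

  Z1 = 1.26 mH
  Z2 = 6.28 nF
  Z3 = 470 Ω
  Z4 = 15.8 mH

Step 1 — Angular frequency: ω = 2π·f = 2π·5730 = 3.6e+04 rad/s.
Step 2 — Component impedances:
  Z1: Z = jωL = j·3.6e+04·0.00126 = 0 + j45.36 Ω
  Z2: Z = 1/(jωC) = -j/(ω·C) = 0 - j4423 Ω
  Z3: Z = R = 470 Ω
  Z4: Z = jωL = j·3.6e+04·0.0158 = 0 + j568.8 Ω
Step 3 — Ladder network (open output): work backward from the far end, alternating series and parallel combinations. Z_in = 609.9 + j623.8 Ω = 872.4∠45.6° Ω.

Z = 609.9 + j623.8 Ω = 872.4∠45.6° Ω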